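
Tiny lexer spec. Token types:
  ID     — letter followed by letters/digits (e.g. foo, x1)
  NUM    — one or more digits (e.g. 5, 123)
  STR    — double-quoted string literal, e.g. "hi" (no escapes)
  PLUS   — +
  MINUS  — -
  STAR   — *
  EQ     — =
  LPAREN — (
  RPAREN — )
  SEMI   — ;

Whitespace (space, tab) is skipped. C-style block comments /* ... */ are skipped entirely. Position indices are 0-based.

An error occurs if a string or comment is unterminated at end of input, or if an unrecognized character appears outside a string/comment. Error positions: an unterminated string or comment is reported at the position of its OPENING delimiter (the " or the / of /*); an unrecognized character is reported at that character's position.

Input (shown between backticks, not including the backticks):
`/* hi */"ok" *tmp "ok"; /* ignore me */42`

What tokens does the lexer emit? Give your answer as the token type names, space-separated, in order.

Answer: STR STAR ID STR SEMI NUM

Derivation:
pos=0: enter COMMENT mode (saw '/*')
exit COMMENT mode (now at pos=8)
pos=8: enter STRING mode
pos=8: emit STR "ok" (now at pos=12)
pos=13: emit STAR '*'
pos=14: emit ID 'tmp' (now at pos=17)
pos=18: enter STRING mode
pos=18: emit STR "ok" (now at pos=22)
pos=22: emit SEMI ';'
pos=24: enter COMMENT mode (saw '/*')
exit COMMENT mode (now at pos=39)
pos=39: emit NUM '42' (now at pos=41)
DONE. 6 tokens: [STR, STAR, ID, STR, SEMI, NUM]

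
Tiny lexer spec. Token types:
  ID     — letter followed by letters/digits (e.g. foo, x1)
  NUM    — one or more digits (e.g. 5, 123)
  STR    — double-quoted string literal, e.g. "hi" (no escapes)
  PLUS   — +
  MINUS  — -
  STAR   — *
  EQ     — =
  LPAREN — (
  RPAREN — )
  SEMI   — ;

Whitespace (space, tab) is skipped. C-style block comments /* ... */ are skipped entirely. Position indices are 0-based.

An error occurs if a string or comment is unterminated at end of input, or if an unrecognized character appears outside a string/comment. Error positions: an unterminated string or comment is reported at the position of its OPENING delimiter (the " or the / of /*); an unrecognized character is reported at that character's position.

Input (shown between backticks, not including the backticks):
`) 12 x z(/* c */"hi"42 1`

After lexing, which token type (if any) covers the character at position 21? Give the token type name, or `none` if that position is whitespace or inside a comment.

Answer: NUM

Derivation:
pos=0: emit RPAREN ')'
pos=2: emit NUM '12' (now at pos=4)
pos=5: emit ID 'x' (now at pos=6)
pos=7: emit ID 'z' (now at pos=8)
pos=8: emit LPAREN '('
pos=9: enter COMMENT mode (saw '/*')
exit COMMENT mode (now at pos=16)
pos=16: enter STRING mode
pos=16: emit STR "hi" (now at pos=20)
pos=20: emit NUM '42' (now at pos=22)
pos=23: emit NUM '1' (now at pos=24)
DONE. 8 tokens: [RPAREN, NUM, ID, ID, LPAREN, STR, NUM, NUM]
Position 21: char is '2' -> NUM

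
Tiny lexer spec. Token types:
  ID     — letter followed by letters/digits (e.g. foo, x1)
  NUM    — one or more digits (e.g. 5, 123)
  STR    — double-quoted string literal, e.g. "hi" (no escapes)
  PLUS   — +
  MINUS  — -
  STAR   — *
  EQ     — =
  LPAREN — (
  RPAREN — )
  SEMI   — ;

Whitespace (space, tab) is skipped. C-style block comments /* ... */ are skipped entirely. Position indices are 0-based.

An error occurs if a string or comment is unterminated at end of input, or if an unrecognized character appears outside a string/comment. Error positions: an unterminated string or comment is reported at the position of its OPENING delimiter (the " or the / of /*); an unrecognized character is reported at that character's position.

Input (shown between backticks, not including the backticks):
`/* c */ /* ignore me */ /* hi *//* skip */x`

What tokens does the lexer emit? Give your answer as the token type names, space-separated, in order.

Answer: ID

Derivation:
pos=0: enter COMMENT mode (saw '/*')
exit COMMENT mode (now at pos=7)
pos=8: enter COMMENT mode (saw '/*')
exit COMMENT mode (now at pos=23)
pos=24: enter COMMENT mode (saw '/*')
exit COMMENT mode (now at pos=32)
pos=32: enter COMMENT mode (saw '/*')
exit COMMENT mode (now at pos=42)
pos=42: emit ID 'x' (now at pos=43)
DONE. 1 tokens: [ID]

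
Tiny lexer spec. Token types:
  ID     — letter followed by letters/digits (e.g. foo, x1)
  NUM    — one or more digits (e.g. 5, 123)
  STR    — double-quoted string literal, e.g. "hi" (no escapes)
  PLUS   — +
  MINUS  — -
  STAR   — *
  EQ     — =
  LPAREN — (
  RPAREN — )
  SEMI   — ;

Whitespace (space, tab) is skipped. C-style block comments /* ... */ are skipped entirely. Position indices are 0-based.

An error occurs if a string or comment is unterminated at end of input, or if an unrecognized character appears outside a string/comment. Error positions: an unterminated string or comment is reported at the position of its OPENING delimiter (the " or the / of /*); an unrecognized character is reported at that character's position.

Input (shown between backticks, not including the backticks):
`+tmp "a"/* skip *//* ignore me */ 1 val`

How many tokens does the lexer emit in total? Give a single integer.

Answer: 5

Derivation:
pos=0: emit PLUS '+'
pos=1: emit ID 'tmp' (now at pos=4)
pos=5: enter STRING mode
pos=5: emit STR "a" (now at pos=8)
pos=8: enter COMMENT mode (saw '/*')
exit COMMENT mode (now at pos=18)
pos=18: enter COMMENT mode (saw '/*')
exit COMMENT mode (now at pos=33)
pos=34: emit NUM '1' (now at pos=35)
pos=36: emit ID 'val' (now at pos=39)
DONE. 5 tokens: [PLUS, ID, STR, NUM, ID]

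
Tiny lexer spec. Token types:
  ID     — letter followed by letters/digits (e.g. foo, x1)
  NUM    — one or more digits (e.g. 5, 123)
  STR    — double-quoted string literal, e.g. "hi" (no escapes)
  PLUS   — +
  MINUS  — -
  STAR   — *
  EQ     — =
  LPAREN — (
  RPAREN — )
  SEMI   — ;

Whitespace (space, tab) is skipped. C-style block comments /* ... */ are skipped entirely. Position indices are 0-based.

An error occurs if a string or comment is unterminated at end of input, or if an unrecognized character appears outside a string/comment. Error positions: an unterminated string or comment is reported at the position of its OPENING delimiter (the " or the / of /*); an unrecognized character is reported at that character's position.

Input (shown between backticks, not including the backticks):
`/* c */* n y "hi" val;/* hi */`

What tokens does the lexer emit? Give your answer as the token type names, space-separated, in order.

Answer: STAR ID ID STR ID SEMI

Derivation:
pos=0: enter COMMENT mode (saw '/*')
exit COMMENT mode (now at pos=7)
pos=7: emit STAR '*'
pos=9: emit ID 'n' (now at pos=10)
pos=11: emit ID 'y' (now at pos=12)
pos=13: enter STRING mode
pos=13: emit STR "hi" (now at pos=17)
pos=18: emit ID 'val' (now at pos=21)
pos=21: emit SEMI ';'
pos=22: enter COMMENT mode (saw '/*')
exit COMMENT mode (now at pos=30)
DONE. 6 tokens: [STAR, ID, ID, STR, ID, SEMI]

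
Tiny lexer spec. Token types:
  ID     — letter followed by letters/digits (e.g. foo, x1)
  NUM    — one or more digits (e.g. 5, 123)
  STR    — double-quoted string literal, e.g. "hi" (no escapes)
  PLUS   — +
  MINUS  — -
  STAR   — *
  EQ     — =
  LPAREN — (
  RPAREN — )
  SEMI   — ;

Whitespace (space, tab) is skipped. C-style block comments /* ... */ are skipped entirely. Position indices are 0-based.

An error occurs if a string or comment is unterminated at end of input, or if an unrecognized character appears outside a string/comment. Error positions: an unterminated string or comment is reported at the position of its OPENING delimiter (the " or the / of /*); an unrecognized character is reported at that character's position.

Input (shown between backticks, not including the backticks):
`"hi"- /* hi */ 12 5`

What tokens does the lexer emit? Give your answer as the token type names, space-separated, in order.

Answer: STR MINUS NUM NUM

Derivation:
pos=0: enter STRING mode
pos=0: emit STR "hi" (now at pos=4)
pos=4: emit MINUS '-'
pos=6: enter COMMENT mode (saw '/*')
exit COMMENT mode (now at pos=14)
pos=15: emit NUM '12' (now at pos=17)
pos=18: emit NUM '5' (now at pos=19)
DONE. 4 tokens: [STR, MINUS, NUM, NUM]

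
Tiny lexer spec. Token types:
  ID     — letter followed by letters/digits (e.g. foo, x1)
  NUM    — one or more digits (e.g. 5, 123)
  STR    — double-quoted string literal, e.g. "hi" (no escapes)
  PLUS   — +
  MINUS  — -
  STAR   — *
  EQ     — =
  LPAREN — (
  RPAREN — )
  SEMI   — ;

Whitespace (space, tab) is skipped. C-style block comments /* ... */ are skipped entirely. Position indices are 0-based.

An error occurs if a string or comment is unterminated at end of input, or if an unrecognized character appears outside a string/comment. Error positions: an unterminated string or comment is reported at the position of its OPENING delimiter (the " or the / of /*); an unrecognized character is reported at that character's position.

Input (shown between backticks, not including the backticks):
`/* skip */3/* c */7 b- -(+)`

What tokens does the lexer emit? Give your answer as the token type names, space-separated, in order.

pos=0: enter COMMENT mode (saw '/*')
exit COMMENT mode (now at pos=10)
pos=10: emit NUM '3' (now at pos=11)
pos=11: enter COMMENT mode (saw '/*')
exit COMMENT mode (now at pos=18)
pos=18: emit NUM '7' (now at pos=19)
pos=20: emit ID 'b' (now at pos=21)
pos=21: emit MINUS '-'
pos=23: emit MINUS '-'
pos=24: emit LPAREN '('
pos=25: emit PLUS '+'
pos=26: emit RPAREN ')'
DONE. 8 tokens: [NUM, NUM, ID, MINUS, MINUS, LPAREN, PLUS, RPAREN]

Answer: NUM NUM ID MINUS MINUS LPAREN PLUS RPAREN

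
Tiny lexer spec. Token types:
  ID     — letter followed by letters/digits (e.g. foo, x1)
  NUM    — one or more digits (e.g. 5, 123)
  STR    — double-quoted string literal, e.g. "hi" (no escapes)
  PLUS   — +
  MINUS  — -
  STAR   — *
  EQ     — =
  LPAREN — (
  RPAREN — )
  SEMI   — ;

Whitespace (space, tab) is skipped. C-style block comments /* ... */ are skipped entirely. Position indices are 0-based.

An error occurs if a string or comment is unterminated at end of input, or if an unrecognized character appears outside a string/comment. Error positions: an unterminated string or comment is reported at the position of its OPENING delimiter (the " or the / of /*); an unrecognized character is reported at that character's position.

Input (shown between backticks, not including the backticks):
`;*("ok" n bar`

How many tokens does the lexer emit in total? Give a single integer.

pos=0: emit SEMI ';'
pos=1: emit STAR '*'
pos=2: emit LPAREN '('
pos=3: enter STRING mode
pos=3: emit STR "ok" (now at pos=7)
pos=8: emit ID 'n' (now at pos=9)
pos=10: emit ID 'bar' (now at pos=13)
DONE. 6 tokens: [SEMI, STAR, LPAREN, STR, ID, ID]

Answer: 6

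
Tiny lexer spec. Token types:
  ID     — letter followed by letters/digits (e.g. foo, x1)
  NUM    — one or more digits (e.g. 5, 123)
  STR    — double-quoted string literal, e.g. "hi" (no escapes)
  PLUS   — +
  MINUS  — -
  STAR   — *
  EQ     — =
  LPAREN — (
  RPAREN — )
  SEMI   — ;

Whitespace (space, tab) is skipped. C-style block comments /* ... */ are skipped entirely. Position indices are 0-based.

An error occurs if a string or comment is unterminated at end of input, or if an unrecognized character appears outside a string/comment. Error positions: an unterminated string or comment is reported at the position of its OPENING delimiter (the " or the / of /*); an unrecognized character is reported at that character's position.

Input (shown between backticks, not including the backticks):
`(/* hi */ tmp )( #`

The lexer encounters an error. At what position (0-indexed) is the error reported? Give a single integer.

pos=0: emit LPAREN '('
pos=1: enter COMMENT mode (saw '/*')
exit COMMENT mode (now at pos=9)
pos=10: emit ID 'tmp' (now at pos=13)
pos=14: emit RPAREN ')'
pos=15: emit LPAREN '('
pos=17: ERROR — unrecognized char '#'

Answer: 17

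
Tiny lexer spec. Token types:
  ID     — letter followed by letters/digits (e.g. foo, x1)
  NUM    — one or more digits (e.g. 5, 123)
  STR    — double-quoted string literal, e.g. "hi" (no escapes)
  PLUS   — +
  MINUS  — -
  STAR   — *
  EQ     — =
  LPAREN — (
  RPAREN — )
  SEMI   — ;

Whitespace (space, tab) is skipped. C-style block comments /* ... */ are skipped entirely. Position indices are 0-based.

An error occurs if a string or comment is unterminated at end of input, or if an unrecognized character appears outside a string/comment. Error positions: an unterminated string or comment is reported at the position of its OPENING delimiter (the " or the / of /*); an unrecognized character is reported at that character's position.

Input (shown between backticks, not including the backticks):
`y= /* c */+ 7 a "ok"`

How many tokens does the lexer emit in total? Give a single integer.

pos=0: emit ID 'y' (now at pos=1)
pos=1: emit EQ '='
pos=3: enter COMMENT mode (saw '/*')
exit COMMENT mode (now at pos=10)
pos=10: emit PLUS '+'
pos=12: emit NUM '7' (now at pos=13)
pos=14: emit ID 'a' (now at pos=15)
pos=16: enter STRING mode
pos=16: emit STR "ok" (now at pos=20)
DONE. 6 tokens: [ID, EQ, PLUS, NUM, ID, STR]

Answer: 6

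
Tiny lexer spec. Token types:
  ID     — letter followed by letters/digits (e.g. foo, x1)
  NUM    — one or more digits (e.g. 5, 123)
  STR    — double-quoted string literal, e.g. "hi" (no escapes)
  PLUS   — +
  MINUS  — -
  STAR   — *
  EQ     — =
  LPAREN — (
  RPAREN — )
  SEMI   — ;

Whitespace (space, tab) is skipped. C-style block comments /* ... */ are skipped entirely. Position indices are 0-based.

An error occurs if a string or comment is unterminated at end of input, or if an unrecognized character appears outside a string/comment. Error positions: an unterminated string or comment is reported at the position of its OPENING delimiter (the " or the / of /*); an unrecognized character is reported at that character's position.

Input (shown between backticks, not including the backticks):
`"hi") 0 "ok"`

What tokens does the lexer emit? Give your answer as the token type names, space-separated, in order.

Answer: STR RPAREN NUM STR

Derivation:
pos=0: enter STRING mode
pos=0: emit STR "hi" (now at pos=4)
pos=4: emit RPAREN ')'
pos=6: emit NUM '0' (now at pos=7)
pos=8: enter STRING mode
pos=8: emit STR "ok" (now at pos=12)
DONE. 4 tokens: [STR, RPAREN, NUM, STR]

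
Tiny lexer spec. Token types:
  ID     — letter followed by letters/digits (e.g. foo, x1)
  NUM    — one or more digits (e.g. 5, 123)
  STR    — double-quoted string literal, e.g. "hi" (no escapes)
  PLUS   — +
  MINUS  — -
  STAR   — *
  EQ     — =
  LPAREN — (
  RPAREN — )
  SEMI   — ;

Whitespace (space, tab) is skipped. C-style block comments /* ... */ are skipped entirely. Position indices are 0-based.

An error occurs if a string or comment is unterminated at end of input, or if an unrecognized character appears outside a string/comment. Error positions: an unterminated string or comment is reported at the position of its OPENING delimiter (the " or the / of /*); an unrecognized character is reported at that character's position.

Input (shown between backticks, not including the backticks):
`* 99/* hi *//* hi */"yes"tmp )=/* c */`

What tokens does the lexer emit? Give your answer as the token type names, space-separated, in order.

pos=0: emit STAR '*'
pos=2: emit NUM '99' (now at pos=4)
pos=4: enter COMMENT mode (saw '/*')
exit COMMENT mode (now at pos=12)
pos=12: enter COMMENT mode (saw '/*')
exit COMMENT mode (now at pos=20)
pos=20: enter STRING mode
pos=20: emit STR "yes" (now at pos=25)
pos=25: emit ID 'tmp' (now at pos=28)
pos=29: emit RPAREN ')'
pos=30: emit EQ '='
pos=31: enter COMMENT mode (saw '/*')
exit COMMENT mode (now at pos=38)
DONE. 6 tokens: [STAR, NUM, STR, ID, RPAREN, EQ]

Answer: STAR NUM STR ID RPAREN EQ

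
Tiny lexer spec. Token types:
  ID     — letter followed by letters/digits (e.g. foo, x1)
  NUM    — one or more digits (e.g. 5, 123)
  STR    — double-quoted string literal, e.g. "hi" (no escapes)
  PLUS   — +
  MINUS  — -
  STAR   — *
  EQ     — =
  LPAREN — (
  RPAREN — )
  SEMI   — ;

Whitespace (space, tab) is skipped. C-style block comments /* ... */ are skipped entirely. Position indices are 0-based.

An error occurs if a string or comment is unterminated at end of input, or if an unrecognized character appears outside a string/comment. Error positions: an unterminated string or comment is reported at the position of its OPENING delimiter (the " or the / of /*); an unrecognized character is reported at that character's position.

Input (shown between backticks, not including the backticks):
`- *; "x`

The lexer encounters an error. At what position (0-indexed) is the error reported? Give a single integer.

Answer: 5

Derivation:
pos=0: emit MINUS '-'
pos=2: emit STAR '*'
pos=3: emit SEMI ';'
pos=5: enter STRING mode
pos=5: ERROR — unterminated string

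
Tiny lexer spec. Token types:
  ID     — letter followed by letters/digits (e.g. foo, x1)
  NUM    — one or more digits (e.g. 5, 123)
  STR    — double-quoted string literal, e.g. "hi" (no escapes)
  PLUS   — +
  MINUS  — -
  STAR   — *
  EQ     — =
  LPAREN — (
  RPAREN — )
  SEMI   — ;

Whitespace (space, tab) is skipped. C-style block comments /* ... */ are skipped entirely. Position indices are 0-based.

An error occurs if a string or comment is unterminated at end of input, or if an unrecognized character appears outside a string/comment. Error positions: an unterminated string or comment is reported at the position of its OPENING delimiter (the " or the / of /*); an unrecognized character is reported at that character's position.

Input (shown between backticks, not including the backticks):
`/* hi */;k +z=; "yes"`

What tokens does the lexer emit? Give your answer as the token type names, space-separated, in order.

pos=0: enter COMMENT mode (saw '/*')
exit COMMENT mode (now at pos=8)
pos=8: emit SEMI ';'
pos=9: emit ID 'k' (now at pos=10)
pos=11: emit PLUS '+'
pos=12: emit ID 'z' (now at pos=13)
pos=13: emit EQ '='
pos=14: emit SEMI ';'
pos=16: enter STRING mode
pos=16: emit STR "yes" (now at pos=21)
DONE. 7 tokens: [SEMI, ID, PLUS, ID, EQ, SEMI, STR]

Answer: SEMI ID PLUS ID EQ SEMI STR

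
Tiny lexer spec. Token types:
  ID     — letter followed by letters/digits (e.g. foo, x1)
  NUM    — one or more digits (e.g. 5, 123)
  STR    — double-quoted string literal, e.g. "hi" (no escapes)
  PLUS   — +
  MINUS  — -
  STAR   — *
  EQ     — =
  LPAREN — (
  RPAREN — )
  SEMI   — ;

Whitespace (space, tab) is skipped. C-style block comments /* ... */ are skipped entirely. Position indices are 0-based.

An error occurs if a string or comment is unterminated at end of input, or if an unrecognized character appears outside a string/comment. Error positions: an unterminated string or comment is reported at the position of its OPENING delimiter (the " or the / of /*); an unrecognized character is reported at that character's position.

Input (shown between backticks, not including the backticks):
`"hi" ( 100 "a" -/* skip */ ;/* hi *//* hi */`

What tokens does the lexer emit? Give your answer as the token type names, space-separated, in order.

Answer: STR LPAREN NUM STR MINUS SEMI

Derivation:
pos=0: enter STRING mode
pos=0: emit STR "hi" (now at pos=4)
pos=5: emit LPAREN '('
pos=7: emit NUM '100' (now at pos=10)
pos=11: enter STRING mode
pos=11: emit STR "a" (now at pos=14)
pos=15: emit MINUS '-'
pos=16: enter COMMENT mode (saw '/*')
exit COMMENT mode (now at pos=26)
pos=27: emit SEMI ';'
pos=28: enter COMMENT mode (saw '/*')
exit COMMENT mode (now at pos=36)
pos=36: enter COMMENT mode (saw '/*')
exit COMMENT mode (now at pos=44)
DONE. 6 tokens: [STR, LPAREN, NUM, STR, MINUS, SEMI]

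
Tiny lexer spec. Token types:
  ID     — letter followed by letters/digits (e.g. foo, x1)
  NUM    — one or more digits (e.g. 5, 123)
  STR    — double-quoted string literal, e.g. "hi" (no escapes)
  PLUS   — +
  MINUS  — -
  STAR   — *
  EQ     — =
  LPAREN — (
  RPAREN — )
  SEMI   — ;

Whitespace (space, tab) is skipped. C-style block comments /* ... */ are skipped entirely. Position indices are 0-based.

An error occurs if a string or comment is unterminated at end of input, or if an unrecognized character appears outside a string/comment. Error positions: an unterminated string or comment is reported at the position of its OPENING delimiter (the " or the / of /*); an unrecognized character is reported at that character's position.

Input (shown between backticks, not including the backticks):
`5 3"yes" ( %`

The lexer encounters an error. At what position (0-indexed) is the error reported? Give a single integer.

Answer: 11

Derivation:
pos=0: emit NUM '5' (now at pos=1)
pos=2: emit NUM '3' (now at pos=3)
pos=3: enter STRING mode
pos=3: emit STR "yes" (now at pos=8)
pos=9: emit LPAREN '('
pos=11: ERROR — unrecognized char '%'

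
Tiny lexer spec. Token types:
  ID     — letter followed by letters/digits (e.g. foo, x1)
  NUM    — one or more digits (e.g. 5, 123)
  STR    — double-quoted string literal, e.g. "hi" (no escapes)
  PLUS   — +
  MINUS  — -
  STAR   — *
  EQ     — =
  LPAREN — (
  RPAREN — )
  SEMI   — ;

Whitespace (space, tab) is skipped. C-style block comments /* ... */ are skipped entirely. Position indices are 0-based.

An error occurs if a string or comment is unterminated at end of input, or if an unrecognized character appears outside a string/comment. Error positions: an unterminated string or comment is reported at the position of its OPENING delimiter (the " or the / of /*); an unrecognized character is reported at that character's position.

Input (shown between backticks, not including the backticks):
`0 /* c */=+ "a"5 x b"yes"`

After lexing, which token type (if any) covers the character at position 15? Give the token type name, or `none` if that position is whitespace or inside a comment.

pos=0: emit NUM '0' (now at pos=1)
pos=2: enter COMMENT mode (saw '/*')
exit COMMENT mode (now at pos=9)
pos=9: emit EQ '='
pos=10: emit PLUS '+'
pos=12: enter STRING mode
pos=12: emit STR "a" (now at pos=15)
pos=15: emit NUM '5' (now at pos=16)
pos=17: emit ID 'x' (now at pos=18)
pos=19: emit ID 'b' (now at pos=20)
pos=20: enter STRING mode
pos=20: emit STR "yes" (now at pos=25)
DONE. 8 tokens: [NUM, EQ, PLUS, STR, NUM, ID, ID, STR]
Position 15: char is '5' -> NUM

Answer: NUM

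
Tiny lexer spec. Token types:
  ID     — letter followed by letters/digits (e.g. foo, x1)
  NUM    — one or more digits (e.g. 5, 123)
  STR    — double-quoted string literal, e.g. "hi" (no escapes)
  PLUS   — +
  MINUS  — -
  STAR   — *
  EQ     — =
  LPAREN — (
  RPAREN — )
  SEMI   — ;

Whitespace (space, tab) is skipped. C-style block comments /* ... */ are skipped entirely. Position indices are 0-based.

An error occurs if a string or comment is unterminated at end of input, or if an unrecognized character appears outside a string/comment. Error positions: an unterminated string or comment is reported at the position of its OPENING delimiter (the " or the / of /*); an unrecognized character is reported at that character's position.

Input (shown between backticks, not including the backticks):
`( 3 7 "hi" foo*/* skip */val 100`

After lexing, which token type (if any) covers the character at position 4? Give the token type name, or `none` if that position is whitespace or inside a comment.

pos=0: emit LPAREN '('
pos=2: emit NUM '3' (now at pos=3)
pos=4: emit NUM '7' (now at pos=5)
pos=6: enter STRING mode
pos=6: emit STR "hi" (now at pos=10)
pos=11: emit ID 'foo' (now at pos=14)
pos=14: emit STAR '*'
pos=15: enter COMMENT mode (saw '/*')
exit COMMENT mode (now at pos=25)
pos=25: emit ID 'val' (now at pos=28)
pos=29: emit NUM '100' (now at pos=32)
DONE. 8 tokens: [LPAREN, NUM, NUM, STR, ID, STAR, ID, NUM]
Position 4: char is '7' -> NUM

Answer: NUM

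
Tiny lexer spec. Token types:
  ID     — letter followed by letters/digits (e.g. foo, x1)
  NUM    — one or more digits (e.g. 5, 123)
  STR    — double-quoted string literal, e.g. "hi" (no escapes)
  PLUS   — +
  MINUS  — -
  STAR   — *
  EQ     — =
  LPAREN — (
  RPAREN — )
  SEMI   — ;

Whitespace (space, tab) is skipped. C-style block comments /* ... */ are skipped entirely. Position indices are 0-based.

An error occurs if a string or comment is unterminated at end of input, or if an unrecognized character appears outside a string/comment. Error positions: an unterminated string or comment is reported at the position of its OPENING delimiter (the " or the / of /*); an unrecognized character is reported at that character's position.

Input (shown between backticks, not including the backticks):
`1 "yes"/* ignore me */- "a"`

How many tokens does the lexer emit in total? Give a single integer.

pos=0: emit NUM '1' (now at pos=1)
pos=2: enter STRING mode
pos=2: emit STR "yes" (now at pos=7)
pos=7: enter COMMENT mode (saw '/*')
exit COMMENT mode (now at pos=22)
pos=22: emit MINUS '-'
pos=24: enter STRING mode
pos=24: emit STR "a" (now at pos=27)
DONE. 4 tokens: [NUM, STR, MINUS, STR]

Answer: 4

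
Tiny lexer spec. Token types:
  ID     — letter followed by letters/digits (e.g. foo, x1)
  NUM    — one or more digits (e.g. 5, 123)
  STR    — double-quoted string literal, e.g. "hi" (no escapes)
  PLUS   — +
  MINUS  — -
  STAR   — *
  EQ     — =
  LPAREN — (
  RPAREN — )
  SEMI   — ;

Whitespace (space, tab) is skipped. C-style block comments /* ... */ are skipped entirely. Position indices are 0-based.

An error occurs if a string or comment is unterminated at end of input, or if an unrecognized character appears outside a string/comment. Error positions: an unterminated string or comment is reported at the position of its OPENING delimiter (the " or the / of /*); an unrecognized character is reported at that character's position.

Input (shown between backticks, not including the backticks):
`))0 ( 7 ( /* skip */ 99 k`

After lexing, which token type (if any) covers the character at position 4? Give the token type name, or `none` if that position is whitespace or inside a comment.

pos=0: emit RPAREN ')'
pos=1: emit RPAREN ')'
pos=2: emit NUM '0' (now at pos=3)
pos=4: emit LPAREN '('
pos=6: emit NUM '7' (now at pos=7)
pos=8: emit LPAREN '('
pos=10: enter COMMENT mode (saw '/*')
exit COMMENT mode (now at pos=20)
pos=21: emit NUM '99' (now at pos=23)
pos=24: emit ID 'k' (now at pos=25)
DONE. 8 tokens: [RPAREN, RPAREN, NUM, LPAREN, NUM, LPAREN, NUM, ID]
Position 4: char is '(' -> LPAREN

Answer: LPAREN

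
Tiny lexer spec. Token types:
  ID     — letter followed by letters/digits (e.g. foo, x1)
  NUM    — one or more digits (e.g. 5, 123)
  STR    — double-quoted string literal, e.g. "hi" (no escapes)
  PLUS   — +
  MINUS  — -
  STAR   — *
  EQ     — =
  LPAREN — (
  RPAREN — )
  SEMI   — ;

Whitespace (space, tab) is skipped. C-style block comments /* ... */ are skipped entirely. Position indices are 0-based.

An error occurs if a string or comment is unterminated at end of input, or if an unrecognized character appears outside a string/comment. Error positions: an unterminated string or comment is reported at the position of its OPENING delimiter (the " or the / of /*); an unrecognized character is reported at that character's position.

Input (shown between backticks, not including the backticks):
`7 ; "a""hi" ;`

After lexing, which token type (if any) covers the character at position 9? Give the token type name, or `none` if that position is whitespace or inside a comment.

pos=0: emit NUM '7' (now at pos=1)
pos=2: emit SEMI ';'
pos=4: enter STRING mode
pos=4: emit STR "a" (now at pos=7)
pos=7: enter STRING mode
pos=7: emit STR "hi" (now at pos=11)
pos=12: emit SEMI ';'
DONE. 5 tokens: [NUM, SEMI, STR, STR, SEMI]
Position 9: char is 'i' -> STR

Answer: STR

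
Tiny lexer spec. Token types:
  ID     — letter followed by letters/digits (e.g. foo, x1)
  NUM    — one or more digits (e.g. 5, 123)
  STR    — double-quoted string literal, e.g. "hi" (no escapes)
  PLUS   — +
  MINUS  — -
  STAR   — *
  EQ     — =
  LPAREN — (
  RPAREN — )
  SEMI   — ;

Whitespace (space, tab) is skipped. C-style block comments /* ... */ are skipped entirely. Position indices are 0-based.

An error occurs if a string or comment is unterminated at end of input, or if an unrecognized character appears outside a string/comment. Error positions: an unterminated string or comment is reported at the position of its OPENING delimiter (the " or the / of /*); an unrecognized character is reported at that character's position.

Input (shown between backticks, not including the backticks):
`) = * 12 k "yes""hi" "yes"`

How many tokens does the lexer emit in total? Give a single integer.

pos=0: emit RPAREN ')'
pos=2: emit EQ '='
pos=4: emit STAR '*'
pos=6: emit NUM '12' (now at pos=8)
pos=9: emit ID 'k' (now at pos=10)
pos=11: enter STRING mode
pos=11: emit STR "yes" (now at pos=16)
pos=16: enter STRING mode
pos=16: emit STR "hi" (now at pos=20)
pos=21: enter STRING mode
pos=21: emit STR "yes" (now at pos=26)
DONE. 8 tokens: [RPAREN, EQ, STAR, NUM, ID, STR, STR, STR]

Answer: 8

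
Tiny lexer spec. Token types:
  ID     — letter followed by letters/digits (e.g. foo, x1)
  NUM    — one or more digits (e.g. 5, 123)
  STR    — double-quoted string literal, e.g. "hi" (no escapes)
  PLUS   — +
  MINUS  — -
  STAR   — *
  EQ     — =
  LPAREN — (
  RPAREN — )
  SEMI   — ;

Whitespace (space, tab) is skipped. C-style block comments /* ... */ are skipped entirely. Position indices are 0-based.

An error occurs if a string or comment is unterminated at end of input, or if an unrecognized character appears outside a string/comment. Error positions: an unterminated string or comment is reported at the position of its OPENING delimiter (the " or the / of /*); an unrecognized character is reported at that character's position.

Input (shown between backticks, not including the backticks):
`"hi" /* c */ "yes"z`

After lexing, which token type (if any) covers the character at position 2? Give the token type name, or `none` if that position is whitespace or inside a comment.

Answer: STR

Derivation:
pos=0: enter STRING mode
pos=0: emit STR "hi" (now at pos=4)
pos=5: enter COMMENT mode (saw '/*')
exit COMMENT mode (now at pos=12)
pos=13: enter STRING mode
pos=13: emit STR "yes" (now at pos=18)
pos=18: emit ID 'z' (now at pos=19)
DONE. 3 tokens: [STR, STR, ID]
Position 2: char is 'i' -> STR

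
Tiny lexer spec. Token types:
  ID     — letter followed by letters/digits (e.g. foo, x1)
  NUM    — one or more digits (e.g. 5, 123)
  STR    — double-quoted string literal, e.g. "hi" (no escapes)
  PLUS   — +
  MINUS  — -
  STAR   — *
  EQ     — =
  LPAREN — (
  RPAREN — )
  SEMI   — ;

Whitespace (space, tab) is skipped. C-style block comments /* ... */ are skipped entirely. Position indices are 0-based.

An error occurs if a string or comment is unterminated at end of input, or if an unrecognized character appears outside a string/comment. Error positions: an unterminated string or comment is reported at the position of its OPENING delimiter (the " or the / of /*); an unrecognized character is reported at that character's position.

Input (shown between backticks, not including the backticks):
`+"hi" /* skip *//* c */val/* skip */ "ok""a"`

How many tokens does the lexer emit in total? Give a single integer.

Answer: 5

Derivation:
pos=0: emit PLUS '+'
pos=1: enter STRING mode
pos=1: emit STR "hi" (now at pos=5)
pos=6: enter COMMENT mode (saw '/*')
exit COMMENT mode (now at pos=16)
pos=16: enter COMMENT mode (saw '/*')
exit COMMENT mode (now at pos=23)
pos=23: emit ID 'val' (now at pos=26)
pos=26: enter COMMENT mode (saw '/*')
exit COMMENT mode (now at pos=36)
pos=37: enter STRING mode
pos=37: emit STR "ok" (now at pos=41)
pos=41: enter STRING mode
pos=41: emit STR "a" (now at pos=44)
DONE. 5 tokens: [PLUS, STR, ID, STR, STR]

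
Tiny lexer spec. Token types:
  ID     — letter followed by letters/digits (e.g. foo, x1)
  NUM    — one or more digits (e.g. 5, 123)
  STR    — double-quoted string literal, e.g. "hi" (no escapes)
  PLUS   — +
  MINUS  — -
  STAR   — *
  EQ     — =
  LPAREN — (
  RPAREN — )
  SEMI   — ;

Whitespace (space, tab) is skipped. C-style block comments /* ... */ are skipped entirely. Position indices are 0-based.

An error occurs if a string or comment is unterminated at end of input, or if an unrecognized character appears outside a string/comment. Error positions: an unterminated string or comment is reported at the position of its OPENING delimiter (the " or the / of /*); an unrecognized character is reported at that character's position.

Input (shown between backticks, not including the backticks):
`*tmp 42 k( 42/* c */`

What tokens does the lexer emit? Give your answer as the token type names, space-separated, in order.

pos=0: emit STAR '*'
pos=1: emit ID 'tmp' (now at pos=4)
pos=5: emit NUM '42' (now at pos=7)
pos=8: emit ID 'k' (now at pos=9)
pos=9: emit LPAREN '('
pos=11: emit NUM '42' (now at pos=13)
pos=13: enter COMMENT mode (saw '/*')
exit COMMENT mode (now at pos=20)
DONE. 6 tokens: [STAR, ID, NUM, ID, LPAREN, NUM]

Answer: STAR ID NUM ID LPAREN NUM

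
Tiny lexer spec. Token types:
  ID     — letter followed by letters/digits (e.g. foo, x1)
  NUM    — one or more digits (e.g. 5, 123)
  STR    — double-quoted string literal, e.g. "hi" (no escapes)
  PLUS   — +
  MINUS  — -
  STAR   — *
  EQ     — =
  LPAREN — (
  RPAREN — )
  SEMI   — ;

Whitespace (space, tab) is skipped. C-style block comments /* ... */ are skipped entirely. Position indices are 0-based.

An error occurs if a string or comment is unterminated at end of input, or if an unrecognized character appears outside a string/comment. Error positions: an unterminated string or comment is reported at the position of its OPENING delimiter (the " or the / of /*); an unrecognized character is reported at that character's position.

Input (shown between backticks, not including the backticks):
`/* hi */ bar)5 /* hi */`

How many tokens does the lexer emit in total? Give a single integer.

pos=0: enter COMMENT mode (saw '/*')
exit COMMENT mode (now at pos=8)
pos=9: emit ID 'bar' (now at pos=12)
pos=12: emit RPAREN ')'
pos=13: emit NUM '5' (now at pos=14)
pos=15: enter COMMENT mode (saw '/*')
exit COMMENT mode (now at pos=23)
DONE. 3 tokens: [ID, RPAREN, NUM]

Answer: 3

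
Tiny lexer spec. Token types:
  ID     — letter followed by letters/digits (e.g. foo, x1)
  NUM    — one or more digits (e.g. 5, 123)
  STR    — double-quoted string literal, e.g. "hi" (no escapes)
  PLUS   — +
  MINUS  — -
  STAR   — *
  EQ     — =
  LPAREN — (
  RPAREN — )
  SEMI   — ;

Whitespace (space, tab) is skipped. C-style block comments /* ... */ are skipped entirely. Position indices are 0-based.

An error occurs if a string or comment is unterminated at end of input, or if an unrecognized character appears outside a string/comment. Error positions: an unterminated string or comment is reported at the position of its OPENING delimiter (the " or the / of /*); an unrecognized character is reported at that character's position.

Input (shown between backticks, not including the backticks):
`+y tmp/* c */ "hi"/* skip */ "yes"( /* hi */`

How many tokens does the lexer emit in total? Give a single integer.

Answer: 6

Derivation:
pos=0: emit PLUS '+'
pos=1: emit ID 'y' (now at pos=2)
pos=3: emit ID 'tmp' (now at pos=6)
pos=6: enter COMMENT mode (saw '/*')
exit COMMENT mode (now at pos=13)
pos=14: enter STRING mode
pos=14: emit STR "hi" (now at pos=18)
pos=18: enter COMMENT mode (saw '/*')
exit COMMENT mode (now at pos=28)
pos=29: enter STRING mode
pos=29: emit STR "yes" (now at pos=34)
pos=34: emit LPAREN '('
pos=36: enter COMMENT mode (saw '/*')
exit COMMENT mode (now at pos=44)
DONE. 6 tokens: [PLUS, ID, ID, STR, STR, LPAREN]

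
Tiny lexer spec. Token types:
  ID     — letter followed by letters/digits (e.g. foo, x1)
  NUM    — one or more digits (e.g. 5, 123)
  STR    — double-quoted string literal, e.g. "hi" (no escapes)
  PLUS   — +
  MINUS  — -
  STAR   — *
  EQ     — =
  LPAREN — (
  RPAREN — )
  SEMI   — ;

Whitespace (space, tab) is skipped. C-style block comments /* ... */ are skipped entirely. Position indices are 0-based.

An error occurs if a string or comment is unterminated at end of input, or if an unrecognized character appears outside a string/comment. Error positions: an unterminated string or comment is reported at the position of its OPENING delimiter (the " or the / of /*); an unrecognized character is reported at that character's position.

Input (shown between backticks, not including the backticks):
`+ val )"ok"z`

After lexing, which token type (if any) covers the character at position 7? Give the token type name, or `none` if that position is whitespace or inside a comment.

pos=0: emit PLUS '+'
pos=2: emit ID 'val' (now at pos=5)
pos=6: emit RPAREN ')'
pos=7: enter STRING mode
pos=7: emit STR "ok" (now at pos=11)
pos=11: emit ID 'z' (now at pos=12)
DONE. 5 tokens: [PLUS, ID, RPAREN, STR, ID]
Position 7: char is '"' -> STR

Answer: STR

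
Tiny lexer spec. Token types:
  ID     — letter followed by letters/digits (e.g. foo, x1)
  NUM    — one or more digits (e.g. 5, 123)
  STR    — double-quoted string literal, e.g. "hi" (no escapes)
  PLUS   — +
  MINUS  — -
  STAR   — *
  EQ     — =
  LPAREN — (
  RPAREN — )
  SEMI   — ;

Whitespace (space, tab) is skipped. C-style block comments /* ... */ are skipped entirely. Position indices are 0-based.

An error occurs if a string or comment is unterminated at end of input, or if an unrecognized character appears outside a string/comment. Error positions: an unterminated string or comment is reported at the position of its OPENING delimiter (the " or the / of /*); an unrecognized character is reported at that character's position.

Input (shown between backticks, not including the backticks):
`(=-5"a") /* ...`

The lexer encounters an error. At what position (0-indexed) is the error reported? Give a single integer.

pos=0: emit LPAREN '('
pos=1: emit EQ '='
pos=2: emit MINUS '-'
pos=3: emit NUM '5' (now at pos=4)
pos=4: enter STRING mode
pos=4: emit STR "a" (now at pos=7)
pos=7: emit RPAREN ')'
pos=9: enter COMMENT mode (saw '/*')
pos=9: ERROR — unterminated comment (reached EOF)

Answer: 9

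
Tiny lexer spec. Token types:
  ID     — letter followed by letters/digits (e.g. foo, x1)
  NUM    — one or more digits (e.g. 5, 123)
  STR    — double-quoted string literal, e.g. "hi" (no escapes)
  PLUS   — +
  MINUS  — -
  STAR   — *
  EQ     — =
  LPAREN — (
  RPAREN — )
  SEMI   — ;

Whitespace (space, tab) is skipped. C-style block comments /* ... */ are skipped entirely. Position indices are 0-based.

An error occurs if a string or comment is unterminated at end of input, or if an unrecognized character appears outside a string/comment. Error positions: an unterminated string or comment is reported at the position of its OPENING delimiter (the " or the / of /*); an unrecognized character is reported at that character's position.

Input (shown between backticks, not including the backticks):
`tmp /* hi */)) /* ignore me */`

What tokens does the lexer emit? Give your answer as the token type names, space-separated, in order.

Answer: ID RPAREN RPAREN

Derivation:
pos=0: emit ID 'tmp' (now at pos=3)
pos=4: enter COMMENT mode (saw '/*')
exit COMMENT mode (now at pos=12)
pos=12: emit RPAREN ')'
pos=13: emit RPAREN ')'
pos=15: enter COMMENT mode (saw '/*')
exit COMMENT mode (now at pos=30)
DONE. 3 tokens: [ID, RPAREN, RPAREN]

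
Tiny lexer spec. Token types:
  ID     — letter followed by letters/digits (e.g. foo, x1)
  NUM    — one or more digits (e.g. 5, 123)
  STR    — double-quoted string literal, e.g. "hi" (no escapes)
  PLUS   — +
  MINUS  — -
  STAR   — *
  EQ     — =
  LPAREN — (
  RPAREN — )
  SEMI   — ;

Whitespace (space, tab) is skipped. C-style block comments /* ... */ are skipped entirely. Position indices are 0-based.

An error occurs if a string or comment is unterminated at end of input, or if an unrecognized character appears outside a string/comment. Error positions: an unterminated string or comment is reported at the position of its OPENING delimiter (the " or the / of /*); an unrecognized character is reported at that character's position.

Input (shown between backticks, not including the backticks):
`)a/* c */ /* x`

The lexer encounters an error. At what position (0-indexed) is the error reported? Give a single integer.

Answer: 10

Derivation:
pos=0: emit RPAREN ')'
pos=1: emit ID 'a' (now at pos=2)
pos=2: enter COMMENT mode (saw '/*')
exit COMMENT mode (now at pos=9)
pos=10: enter COMMENT mode (saw '/*')
pos=10: ERROR — unterminated comment (reached EOF)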